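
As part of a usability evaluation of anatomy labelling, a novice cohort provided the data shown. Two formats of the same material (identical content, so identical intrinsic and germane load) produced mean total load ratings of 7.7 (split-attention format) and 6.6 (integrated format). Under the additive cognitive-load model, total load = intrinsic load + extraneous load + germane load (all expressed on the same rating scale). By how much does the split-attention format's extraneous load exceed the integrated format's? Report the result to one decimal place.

Intrinsic and germane load are equal across formats, so the difference in total load equals the difference in extraneous load.
Extraneous-load difference = 7.7 − 6.6 = 1.1.

1.1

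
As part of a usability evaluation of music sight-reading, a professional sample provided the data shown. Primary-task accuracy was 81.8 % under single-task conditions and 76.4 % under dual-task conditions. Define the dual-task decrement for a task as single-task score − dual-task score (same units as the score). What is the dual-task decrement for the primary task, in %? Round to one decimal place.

Decrement = 81.8 − 76.4 = 5.4000 % ≈ 5.4 %.

5.4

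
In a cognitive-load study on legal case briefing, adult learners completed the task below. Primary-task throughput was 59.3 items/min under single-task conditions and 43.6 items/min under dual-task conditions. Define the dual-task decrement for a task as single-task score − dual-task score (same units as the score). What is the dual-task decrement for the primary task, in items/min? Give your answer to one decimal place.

15.7

Decrement = 59.3 − 43.6 = 15.7000 items/min ≈ 15.7 items/min.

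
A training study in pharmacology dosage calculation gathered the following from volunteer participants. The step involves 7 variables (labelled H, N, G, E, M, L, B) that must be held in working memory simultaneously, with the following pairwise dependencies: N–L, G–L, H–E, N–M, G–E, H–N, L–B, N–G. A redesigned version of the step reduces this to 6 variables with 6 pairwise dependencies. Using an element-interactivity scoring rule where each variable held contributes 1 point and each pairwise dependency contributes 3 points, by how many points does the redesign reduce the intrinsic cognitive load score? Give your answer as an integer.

7

Original: 7 × 1 + 8 × 3 = 7 + 24 = 31.
Redesigned: 6 × 1 + 6 × 3 = 6 + 18 = 24.
Reduction = 31 − 24 = 7.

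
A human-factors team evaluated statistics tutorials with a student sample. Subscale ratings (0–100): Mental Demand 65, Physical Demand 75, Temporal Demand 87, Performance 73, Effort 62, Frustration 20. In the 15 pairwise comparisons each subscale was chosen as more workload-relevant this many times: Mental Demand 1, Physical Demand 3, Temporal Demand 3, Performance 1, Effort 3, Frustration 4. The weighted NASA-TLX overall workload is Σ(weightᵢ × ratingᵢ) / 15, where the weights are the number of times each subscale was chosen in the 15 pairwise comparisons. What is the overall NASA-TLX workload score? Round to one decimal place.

59.3

The tallies are the weights (they sum to 15).
Weighted sum = 1·65 + 3·75 + 3·87 + 1·73 + 3·62 + 4·20
            = 65 + 225 + 261 + 73 + 186 + 80 = 890.
Overall workload = 890 / 15 = 59.3333 ≈ 59.3.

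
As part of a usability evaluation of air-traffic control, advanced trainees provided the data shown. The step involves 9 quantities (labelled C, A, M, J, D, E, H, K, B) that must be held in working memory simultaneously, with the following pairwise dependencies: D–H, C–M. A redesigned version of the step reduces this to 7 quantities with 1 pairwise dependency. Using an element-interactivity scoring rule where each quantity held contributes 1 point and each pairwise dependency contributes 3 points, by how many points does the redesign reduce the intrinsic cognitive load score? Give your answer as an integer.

Original: 9 × 1 + 2 × 3 = 9 + 6 = 15.
Redesigned: 7 × 1 + 1 × 3 = 7 + 3 = 10.
Reduction = 15 − 10 = 5.

5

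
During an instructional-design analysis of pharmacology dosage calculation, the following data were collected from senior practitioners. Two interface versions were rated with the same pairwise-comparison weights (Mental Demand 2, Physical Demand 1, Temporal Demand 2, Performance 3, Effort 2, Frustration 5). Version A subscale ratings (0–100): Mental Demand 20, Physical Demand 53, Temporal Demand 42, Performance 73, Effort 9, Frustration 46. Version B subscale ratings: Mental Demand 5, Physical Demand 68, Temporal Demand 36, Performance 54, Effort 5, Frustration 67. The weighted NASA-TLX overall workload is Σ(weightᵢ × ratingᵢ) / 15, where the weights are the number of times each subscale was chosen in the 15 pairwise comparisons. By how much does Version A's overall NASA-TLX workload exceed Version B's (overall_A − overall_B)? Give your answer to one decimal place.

-0.9

Version A weighted sum = 2·20 + 1·53 + 2·42 + 3·73 + 2·9 + 5·46 = 40 + 53 + 84 + 219 + 18 + 230 = 644; overall_A = 644/15 = 42.9333.
Version B weighted sum = 2·5 + 1·68 + 2·36 + 3·54 + 2·5 + 5·67 = 10 + 68 + 72 + 162 + 10 + 335 = 657; overall_B = 657/15 = 43.8000.
Difference = 42.9333 − 43.8000 = -0.8667 ≈ -0.9.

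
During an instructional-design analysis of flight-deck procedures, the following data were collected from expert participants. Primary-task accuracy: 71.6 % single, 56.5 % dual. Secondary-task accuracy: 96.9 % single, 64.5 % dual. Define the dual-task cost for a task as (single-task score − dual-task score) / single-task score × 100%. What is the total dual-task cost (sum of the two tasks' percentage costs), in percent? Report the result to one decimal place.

Primary cost = (71.6 − 56.5) / 71.6 × 100% = 21.0894%.
Secondary cost = (96.9 − 64.5) / 96.9 × 100% = 33.4365%.
Total = 21.0894% + 33.4365% = 54.5259% ≈ 54.5%.

54.5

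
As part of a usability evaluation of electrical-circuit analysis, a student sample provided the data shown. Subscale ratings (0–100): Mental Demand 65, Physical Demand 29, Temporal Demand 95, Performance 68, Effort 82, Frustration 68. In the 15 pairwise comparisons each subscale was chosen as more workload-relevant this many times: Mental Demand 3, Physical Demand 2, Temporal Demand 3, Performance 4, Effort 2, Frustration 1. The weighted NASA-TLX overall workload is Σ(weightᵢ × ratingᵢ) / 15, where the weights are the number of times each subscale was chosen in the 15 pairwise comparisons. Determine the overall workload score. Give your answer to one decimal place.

69.5

The tallies are the weights (they sum to 15).
Weighted sum = 3·65 + 2·29 + 3·95 + 4·68 + 2·82 + 1·68
            = 195 + 58 + 285 + 272 + 164 + 68 = 1042.
Overall workload = 1042 / 15 = 69.4667 ≈ 69.5.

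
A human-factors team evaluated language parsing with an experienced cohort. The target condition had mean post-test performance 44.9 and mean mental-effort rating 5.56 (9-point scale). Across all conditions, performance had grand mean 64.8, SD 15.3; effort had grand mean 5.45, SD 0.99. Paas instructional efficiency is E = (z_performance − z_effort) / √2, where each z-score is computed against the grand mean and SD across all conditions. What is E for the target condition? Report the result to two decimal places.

z_performance = (44.9 − 64.8) / 15.3 = -19.9000 / 15.3 = -1.3007.
z_effort = (5.56 − 5.45) / 0.99 = 0.1100 / 0.99 = 0.1111.
z_P − z_E = -1.3007 − 0.1111 = -1.4118.
E = -1.4118 / √2 = -1.4118 / 1.41421 = -0.9983 ≈ -1.00.

-1.00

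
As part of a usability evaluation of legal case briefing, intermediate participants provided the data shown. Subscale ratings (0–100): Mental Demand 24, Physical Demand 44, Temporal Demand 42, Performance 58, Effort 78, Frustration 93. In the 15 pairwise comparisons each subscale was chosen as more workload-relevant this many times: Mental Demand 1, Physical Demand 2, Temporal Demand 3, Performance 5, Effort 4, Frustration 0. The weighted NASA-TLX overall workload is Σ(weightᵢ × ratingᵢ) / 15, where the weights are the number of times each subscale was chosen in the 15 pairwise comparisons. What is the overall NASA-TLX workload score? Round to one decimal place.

The tallies are the weights (they sum to 15).
Weighted sum = 1·24 + 2·44 + 3·42 + 5·58 + 4·78 + 0·93
            = 24 + 88 + 126 + 290 + 312 + 0 = 840.
Overall workload = 840 / 15 = 56.0000 ≈ 56.0.

56.0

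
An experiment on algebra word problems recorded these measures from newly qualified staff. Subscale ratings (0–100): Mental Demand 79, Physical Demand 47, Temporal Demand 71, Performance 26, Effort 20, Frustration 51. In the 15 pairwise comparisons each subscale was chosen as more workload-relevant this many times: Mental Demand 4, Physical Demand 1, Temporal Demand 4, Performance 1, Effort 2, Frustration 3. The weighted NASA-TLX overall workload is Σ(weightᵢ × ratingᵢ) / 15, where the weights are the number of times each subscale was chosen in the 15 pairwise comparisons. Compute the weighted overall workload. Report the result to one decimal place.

The tallies are the weights (they sum to 15).
Weighted sum = 4·79 + 1·47 + 4·71 + 1·26 + 2·20 + 3·51
            = 316 + 47 + 284 + 26 + 40 + 153 = 866.
Overall workload = 866 / 15 = 57.7333 ≈ 57.7.

57.7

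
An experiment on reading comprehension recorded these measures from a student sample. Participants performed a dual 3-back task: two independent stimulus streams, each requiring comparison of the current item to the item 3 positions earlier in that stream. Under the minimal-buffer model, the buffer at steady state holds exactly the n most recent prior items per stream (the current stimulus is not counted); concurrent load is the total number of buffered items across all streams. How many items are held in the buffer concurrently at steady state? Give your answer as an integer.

6

Each stream's buffer holds its 3 most recent prior items.
Two independent streams: 2 × 3 = 6 buffered items at steady state.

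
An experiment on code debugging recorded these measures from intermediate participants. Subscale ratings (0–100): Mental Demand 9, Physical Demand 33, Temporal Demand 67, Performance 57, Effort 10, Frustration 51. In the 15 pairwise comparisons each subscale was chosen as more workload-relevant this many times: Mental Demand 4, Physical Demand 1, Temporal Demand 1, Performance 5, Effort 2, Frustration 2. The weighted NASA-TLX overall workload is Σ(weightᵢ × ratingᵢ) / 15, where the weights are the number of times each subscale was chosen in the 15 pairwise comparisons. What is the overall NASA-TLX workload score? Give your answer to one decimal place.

36.2

The tallies are the weights (they sum to 15).
Weighted sum = 4·9 + 1·33 + 1·67 + 5·57 + 2·10 + 2·51
            = 36 + 33 + 67 + 285 + 20 + 102 = 543.
Overall workload = 543 / 15 = 36.2000 ≈ 36.2.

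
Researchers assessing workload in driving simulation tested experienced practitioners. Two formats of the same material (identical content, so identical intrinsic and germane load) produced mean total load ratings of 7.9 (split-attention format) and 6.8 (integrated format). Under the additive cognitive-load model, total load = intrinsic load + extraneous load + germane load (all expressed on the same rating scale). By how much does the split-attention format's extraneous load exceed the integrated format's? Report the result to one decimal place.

1.1

Intrinsic and germane load are equal across formats, so the difference in total load equals the difference in extraneous load.
Extraneous-load difference = 7.9 − 6.8 = 1.1.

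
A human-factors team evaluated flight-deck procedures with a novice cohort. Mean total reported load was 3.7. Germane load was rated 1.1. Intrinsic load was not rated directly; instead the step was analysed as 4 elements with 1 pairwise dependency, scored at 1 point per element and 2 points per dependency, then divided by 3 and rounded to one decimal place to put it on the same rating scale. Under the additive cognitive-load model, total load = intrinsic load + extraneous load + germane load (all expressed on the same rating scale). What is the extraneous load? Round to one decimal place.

0.6

Intrinsic (element-interactivity): (4 × 1 + 1 × 2) / 3 = 6 / 3 = 2.0000 → 2.0.
extraneous load = total − intrinsic − germane
             = 3.7 − 2.0 − 1.1 = 0.6.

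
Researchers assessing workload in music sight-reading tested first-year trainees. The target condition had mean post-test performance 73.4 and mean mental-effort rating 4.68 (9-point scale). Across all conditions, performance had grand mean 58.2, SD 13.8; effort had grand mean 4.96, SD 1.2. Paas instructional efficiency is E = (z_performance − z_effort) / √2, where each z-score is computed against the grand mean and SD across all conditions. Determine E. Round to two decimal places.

0.94

z_performance = (73.4 − 58.2) / 13.8 = 15.2000 / 13.8 = 1.1014.
z_effort = (4.68 − 4.96) / 1.2 = -0.2800 / 1.2 = -0.2333.
z_P − z_E = 1.1014 − (-0.2333) = 1.3347.
E = 1.3347 / √2 = 1.3347 / 1.41421 = 0.9438 ≈ 0.94.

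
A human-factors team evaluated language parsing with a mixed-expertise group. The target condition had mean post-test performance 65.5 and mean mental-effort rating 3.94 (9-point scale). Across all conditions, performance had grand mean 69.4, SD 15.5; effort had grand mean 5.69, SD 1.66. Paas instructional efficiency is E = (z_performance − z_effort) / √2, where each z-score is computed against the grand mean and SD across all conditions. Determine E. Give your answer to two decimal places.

z_performance = (65.5 − 69.4) / 15.5 = -3.9000 / 15.5 = -0.2516.
z_effort = (3.94 − 5.69) / 1.66 = -1.7500 / 1.66 = -1.0542.
z_P − z_E = -0.2516 − (-1.0542) = 0.8026.
E = 0.8026 / √2 = 0.8026 / 1.41421 = 0.5675 ≈ 0.57.

0.57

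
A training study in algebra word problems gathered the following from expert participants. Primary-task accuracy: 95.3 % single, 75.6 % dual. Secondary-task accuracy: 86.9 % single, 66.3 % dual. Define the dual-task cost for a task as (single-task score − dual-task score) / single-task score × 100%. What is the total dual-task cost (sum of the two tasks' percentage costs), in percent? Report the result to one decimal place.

Primary cost = (95.3 − 75.6) / 95.3 × 100% = 20.6716%.
Secondary cost = (86.9 − 66.3) / 86.9 × 100% = 23.7054%.
Total = 20.6716% + 23.7054% = 44.3770% ≈ 44.4%.

44.4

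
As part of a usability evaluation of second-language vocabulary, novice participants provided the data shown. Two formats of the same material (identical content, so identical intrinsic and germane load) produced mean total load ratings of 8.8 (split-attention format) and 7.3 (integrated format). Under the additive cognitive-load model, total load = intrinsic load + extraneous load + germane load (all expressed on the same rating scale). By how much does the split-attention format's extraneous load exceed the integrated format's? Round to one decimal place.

1.5

Intrinsic and germane load are equal across formats, so the difference in total load equals the difference in extraneous load.
Extraneous-load difference = 8.8 − 7.3 = 1.5.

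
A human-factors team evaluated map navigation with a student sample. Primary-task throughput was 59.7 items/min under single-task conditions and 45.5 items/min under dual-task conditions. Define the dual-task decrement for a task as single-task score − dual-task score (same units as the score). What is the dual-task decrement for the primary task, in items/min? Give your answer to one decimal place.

14.2

Decrement = 59.7 − 45.5 = 14.2000 items/min ≈ 14.2 items/min.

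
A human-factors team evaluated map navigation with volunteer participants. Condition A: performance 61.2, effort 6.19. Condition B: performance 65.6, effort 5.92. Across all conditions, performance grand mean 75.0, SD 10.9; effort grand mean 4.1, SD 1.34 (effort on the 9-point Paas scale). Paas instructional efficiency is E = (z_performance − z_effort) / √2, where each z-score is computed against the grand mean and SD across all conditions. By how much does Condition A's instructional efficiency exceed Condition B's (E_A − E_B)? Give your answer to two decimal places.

-0.43

Condition A: z_P = (61.2 − 75.0)/10.9 = -1.2661; z_E = (6.19 − 4.1)/1.34 = 1.5597; E_A = (-1.2661 − 1.5597)/√2 = -1.9981.
Condition B: z_P = (65.6 − 75.0)/10.9 = -0.8624; z_E = (5.92 − 4.1)/1.34 = 1.3582; E_B = (-0.8624 − 1.3582)/√2 = -1.5702.
E_A − E_B = -1.9981 − (-1.5702) = -0.4279 ≈ -0.43.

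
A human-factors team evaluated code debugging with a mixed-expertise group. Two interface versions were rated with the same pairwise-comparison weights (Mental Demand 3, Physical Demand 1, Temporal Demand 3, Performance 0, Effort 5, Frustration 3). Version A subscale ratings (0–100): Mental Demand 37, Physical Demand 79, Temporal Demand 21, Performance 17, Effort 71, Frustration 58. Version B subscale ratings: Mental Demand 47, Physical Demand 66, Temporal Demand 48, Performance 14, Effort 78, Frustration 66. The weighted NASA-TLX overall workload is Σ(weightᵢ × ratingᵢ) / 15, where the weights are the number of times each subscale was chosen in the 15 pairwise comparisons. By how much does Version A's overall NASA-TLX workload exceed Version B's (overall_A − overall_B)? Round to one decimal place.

Version A weighted sum = 3·37 + 1·79 + 3·21 + 0·17 + 5·71 + 3·58 = 111 + 79 + 63 + 0 + 355 + 174 = 782; overall_A = 782/15 = 52.1333.
Version B weighted sum = 3·47 + 1·66 + 3·48 + 0·14 + 5·78 + 3·66 = 141 + 66 + 144 + 0 + 390 + 198 = 939; overall_B = 939/15 = 62.6000.
Difference = 52.1333 − 62.6000 = -10.4667 ≈ -10.5.

-10.5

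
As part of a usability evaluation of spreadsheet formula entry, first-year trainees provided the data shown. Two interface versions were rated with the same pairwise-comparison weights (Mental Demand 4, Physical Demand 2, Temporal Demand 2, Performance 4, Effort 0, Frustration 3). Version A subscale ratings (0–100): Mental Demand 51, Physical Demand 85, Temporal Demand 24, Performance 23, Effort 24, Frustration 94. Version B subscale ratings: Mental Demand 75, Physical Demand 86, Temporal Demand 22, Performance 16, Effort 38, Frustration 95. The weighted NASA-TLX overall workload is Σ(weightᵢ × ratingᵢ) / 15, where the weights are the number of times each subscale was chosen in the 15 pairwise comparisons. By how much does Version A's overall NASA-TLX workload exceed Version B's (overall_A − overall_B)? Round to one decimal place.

Version A weighted sum = 4·51 + 2·85 + 2·24 + 4·23 + 0·24 + 3·94 = 204 + 170 + 48 + 92 + 0 + 282 = 796; overall_A = 796/15 = 53.0667.
Version B weighted sum = 4·75 + 2·86 + 2·22 + 4·16 + 0·38 + 3·95 = 300 + 172 + 44 + 64 + 0 + 285 = 865; overall_B = 865/15 = 57.6667.
Difference = 53.0667 − 57.6667 = -4.6000 ≈ -4.6.

-4.6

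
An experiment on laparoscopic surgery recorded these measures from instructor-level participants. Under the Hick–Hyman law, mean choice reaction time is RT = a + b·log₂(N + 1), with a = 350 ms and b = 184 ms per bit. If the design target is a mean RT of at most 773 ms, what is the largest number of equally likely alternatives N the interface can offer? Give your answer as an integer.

3

Set 350 + 184·log₂(N + 1) ≤ 773.
log₂(N + 1) ≤ (773 − 350) / 184 = 2.2989.
N + 1 ≤ 2^2.2989 = 4.9208.
N ≤ 3.9208, so the largest integer N is 3.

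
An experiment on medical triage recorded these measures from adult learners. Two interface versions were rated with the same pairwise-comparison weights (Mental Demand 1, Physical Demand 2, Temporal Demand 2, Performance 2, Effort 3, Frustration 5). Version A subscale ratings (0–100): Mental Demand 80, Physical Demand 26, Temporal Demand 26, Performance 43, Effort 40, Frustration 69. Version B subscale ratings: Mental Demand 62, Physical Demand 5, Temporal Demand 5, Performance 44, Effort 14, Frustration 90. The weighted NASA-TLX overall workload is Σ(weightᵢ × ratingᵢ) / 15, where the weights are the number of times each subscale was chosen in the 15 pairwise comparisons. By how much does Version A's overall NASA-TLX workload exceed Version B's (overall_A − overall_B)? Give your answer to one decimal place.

Version A weighted sum = 1·80 + 2·26 + 2·26 + 2·43 + 3·40 + 5·69 = 80 + 52 + 52 + 86 + 120 + 345 = 735; overall_A = 735/15 = 49.0000.
Version B weighted sum = 1·62 + 2·5 + 2·5 + 2·44 + 3·14 + 5·90 = 62 + 10 + 10 + 88 + 42 + 450 = 662; overall_B = 662/15 = 44.1333.
Difference = 49.0000 − 44.1333 = 4.8667 ≈ 4.9.

4.9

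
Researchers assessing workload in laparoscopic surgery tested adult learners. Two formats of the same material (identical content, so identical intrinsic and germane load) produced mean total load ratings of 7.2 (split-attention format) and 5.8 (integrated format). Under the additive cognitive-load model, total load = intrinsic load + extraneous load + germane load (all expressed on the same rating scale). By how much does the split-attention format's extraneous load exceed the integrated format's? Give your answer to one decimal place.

1.4

Intrinsic and germane load are equal across formats, so the difference in total load equals the difference in extraneous load.
Extraneous-load difference = 7.2 − 5.8 = 1.4.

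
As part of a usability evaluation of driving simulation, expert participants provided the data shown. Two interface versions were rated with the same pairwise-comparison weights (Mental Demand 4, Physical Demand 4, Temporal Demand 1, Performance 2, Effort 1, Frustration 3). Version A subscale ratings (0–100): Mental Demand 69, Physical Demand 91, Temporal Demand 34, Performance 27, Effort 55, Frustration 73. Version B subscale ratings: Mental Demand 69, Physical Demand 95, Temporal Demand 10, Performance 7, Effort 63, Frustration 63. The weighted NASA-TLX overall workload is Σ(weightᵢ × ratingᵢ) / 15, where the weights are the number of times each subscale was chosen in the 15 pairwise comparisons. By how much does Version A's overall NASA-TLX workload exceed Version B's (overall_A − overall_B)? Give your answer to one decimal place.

4.7

Version A weighted sum = 4·69 + 4·91 + 1·34 + 2·27 + 1·55 + 3·73 = 276 + 364 + 34 + 54 + 55 + 219 = 1002; overall_A = 1002/15 = 66.8000.
Version B weighted sum = 4·69 + 4·95 + 1·10 + 2·7 + 1·63 + 3·63 = 276 + 380 + 10 + 14 + 63 + 189 = 932; overall_B = 932/15 = 62.1333.
Difference = 66.8000 − 62.1333 = 4.6667 ≈ 4.7.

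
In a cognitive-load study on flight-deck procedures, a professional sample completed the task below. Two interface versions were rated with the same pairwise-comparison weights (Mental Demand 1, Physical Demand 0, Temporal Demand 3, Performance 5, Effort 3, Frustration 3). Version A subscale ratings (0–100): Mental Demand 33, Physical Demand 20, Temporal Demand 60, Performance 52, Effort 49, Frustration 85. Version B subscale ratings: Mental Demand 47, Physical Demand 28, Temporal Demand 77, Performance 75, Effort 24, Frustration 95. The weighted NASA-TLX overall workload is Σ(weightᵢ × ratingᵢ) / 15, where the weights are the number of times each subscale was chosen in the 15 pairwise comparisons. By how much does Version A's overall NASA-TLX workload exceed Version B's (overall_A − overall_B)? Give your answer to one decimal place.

Version A weighted sum = 1·33 + 0·20 + 3·60 + 5·52 + 3·49 + 3·85 = 33 + 0 + 180 + 260 + 147 + 255 = 875; overall_A = 875/15 = 58.3333.
Version B weighted sum = 1·47 + 0·28 + 3·77 + 5·75 + 3·24 + 3·95 = 47 + 0 + 231 + 375 + 72 + 285 = 1010; overall_B = 1010/15 = 67.3333.
Difference = 58.3333 − 67.3333 = -9.0000 ≈ -9.0.

-9.0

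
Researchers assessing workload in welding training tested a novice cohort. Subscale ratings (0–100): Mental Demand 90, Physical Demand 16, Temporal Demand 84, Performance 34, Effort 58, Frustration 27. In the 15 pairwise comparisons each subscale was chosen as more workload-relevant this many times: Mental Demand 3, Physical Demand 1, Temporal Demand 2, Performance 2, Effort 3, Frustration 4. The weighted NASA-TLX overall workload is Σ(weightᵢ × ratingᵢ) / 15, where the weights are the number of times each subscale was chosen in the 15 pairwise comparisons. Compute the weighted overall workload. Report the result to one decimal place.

The tallies are the weights (they sum to 15).
Weighted sum = 3·90 + 1·16 + 2·84 + 2·34 + 3·58 + 4·27
            = 270 + 16 + 168 + 68 + 174 + 108 = 804.
Overall workload = 804 / 15 = 53.6000 ≈ 53.6.

53.6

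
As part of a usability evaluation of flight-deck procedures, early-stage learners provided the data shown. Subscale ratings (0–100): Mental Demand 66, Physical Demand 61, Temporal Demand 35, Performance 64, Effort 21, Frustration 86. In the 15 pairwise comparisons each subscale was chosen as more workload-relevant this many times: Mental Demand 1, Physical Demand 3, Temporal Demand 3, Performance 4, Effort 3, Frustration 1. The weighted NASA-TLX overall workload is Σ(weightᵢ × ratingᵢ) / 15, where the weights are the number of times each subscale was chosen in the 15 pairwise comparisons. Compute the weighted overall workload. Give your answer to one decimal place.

The tallies are the weights (they sum to 15).
Weighted sum = 1·66 + 3·61 + 3·35 + 4·64 + 3·21 + 1·86
            = 66 + 183 + 105 + 256 + 63 + 86 = 759.
Overall workload = 759 / 15 = 50.6000 ≈ 50.6.

50.6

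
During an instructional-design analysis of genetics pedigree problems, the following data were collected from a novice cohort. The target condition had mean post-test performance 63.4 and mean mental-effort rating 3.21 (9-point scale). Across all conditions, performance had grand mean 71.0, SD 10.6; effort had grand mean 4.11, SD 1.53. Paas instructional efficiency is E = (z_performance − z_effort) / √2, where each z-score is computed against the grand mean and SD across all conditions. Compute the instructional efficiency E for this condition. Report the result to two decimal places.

z_performance = (63.4 − 71.0) / 10.6 = -7.6000 / 10.6 = -0.7170.
z_effort = (3.21 − 4.11) / 1.53 = -0.9000 / 1.53 = -0.5882.
z_P − z_E = -0.7170 − (-0.5882) = -0.1288.
E = -0.1288 / √2 = -0.1288 / 1.41421 = -0.0911 ≈ -0.09.

-0.09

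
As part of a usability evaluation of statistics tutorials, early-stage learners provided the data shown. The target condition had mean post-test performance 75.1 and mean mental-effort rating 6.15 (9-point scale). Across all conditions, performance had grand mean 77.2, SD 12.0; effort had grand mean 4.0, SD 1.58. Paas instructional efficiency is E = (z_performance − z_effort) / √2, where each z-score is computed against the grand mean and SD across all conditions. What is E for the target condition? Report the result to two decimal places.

-1.09

z_performance = (75.1 − 77.2) / 12.0 = -2.1000 / 12.0 = -0.1750.
z_effort = (6.15 − 4.0) / 1.58 = 2.1500 / 1.58 = 1.3608.
z_P − z_E = -0.1750 − 1.3608 = -1.5358.
E = -1.5358 / √2 = -1.5358 / 1.41421 = -1.0860 ≈ -1.09.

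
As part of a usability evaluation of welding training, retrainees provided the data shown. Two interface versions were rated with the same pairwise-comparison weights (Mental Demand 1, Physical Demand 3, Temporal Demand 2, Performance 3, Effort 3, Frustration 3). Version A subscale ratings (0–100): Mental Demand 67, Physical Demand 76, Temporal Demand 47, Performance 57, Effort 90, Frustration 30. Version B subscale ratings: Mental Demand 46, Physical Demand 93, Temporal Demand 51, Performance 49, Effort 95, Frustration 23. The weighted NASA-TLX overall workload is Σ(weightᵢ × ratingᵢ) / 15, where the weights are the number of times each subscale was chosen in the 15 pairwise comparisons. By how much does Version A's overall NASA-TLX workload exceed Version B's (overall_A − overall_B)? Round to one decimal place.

-0.5

Version A weighted sum = 1·67 + 3·76 + 2·47 + 3·57 + 3·90 + 3·30 = 67 + 228 + 94 + 171 + 270 + 90 = 920; overall_A = 920/15 = 61.3333.
Version B weighted sum = 1·46 + 3·93 + 2·51 + 3·49 + 3·95 + 3·23 = 46 + 279 + 102 + 147 + 285 + 69 = 928; overall_B = 928/15 = 61.8667.
Difference = 61.3333 − 61.8667 = -0.5334 ≈ -0.5.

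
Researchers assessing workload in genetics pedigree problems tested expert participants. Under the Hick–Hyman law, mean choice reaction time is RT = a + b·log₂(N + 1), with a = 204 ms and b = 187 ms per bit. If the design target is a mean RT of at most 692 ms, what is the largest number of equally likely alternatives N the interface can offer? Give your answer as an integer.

5

Set 204 + 187·log₂(N + 1) ≤ 692.
log₂(N + 1) ≤ (692 − 204) / 187 = 2.6096.
N + 1 ≤ 2^2.6096 = 6.1033.
N ≤ 5.1033, so the largest integer N is 5.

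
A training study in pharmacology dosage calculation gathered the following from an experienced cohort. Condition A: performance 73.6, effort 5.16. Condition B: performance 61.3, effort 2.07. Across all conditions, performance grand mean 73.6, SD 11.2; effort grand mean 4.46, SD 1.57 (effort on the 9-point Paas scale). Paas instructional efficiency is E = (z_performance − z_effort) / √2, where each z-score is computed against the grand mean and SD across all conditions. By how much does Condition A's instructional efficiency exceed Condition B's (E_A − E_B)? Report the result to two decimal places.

Condition A: z_P = (73.6 − 73.6)/11.2 = 0.0000; z_E = (5.16 − 4.46)/1.57 = 0.4459; E_A = (0.0000 − 0.4459)/√2 = -0.3153.
Condition B: z_P = (61.3 − 73.6)/11.2 = -1.0982; z_E = (2.07 − 4.46)/1.57 = -1.5223; E_B = (-1.0982 − (-1.5223))/√2 = 0.2999.
E_A − E_B = -0.3153 − 0.2999 = -0.6152 ≈ -0.62.

-0.62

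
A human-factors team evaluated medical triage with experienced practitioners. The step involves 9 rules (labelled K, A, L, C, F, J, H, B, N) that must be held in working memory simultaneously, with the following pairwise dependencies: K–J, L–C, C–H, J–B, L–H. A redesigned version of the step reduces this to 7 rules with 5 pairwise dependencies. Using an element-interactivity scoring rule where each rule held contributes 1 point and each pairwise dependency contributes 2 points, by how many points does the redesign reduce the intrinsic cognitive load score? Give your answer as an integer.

2

Original: 9 × 1 + 5 × 2 = 9 + 10 = 19.
Redesigned: 7 × 1 + 5 × 2 = 7 + 10 = 17.
Reduction = 19 − 17 = 2.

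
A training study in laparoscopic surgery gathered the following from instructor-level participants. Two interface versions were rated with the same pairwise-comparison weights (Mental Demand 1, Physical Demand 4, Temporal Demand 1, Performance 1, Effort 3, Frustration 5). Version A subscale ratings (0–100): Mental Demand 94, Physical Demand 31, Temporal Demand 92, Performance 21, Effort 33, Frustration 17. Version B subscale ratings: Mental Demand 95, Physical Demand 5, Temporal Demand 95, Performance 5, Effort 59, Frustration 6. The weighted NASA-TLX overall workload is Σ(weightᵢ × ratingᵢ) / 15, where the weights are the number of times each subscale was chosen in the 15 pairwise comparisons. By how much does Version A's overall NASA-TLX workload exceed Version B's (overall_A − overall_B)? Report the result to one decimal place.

6.2

Version A weighted sum = 1·94 + 4·31 + 1·92 + 1·21 + 3·33 + 5·17 = 94 + 124 + 92 + 21 + 99 + 85 = 515; overall_A = 515/15 = 34.3333.
Version B weighted sum = 1·95 + 4·5 + 1·95 + 1·5 + 3·59 + 5·6 = 95 + 20 + 95 + 5 + 177 + 30 = 422; overall_B = 422/15 = 28.1333.
Difference = 34.3333 − 28.1333 = 6.2000 ≈ 6.2.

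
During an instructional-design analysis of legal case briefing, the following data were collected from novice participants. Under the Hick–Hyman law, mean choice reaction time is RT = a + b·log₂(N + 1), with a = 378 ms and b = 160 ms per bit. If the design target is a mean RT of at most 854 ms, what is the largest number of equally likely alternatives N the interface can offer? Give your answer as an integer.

Set 378 + 160·log₂(N + 1) ≤ 854.
log₂(N + 1) ≤ (854 − 378) / 160 = 2.9750.
N + 1 ≤ 2^2.9750 = 7.8626.
N ≤ 6.8626, so the largest integer N is 6.

6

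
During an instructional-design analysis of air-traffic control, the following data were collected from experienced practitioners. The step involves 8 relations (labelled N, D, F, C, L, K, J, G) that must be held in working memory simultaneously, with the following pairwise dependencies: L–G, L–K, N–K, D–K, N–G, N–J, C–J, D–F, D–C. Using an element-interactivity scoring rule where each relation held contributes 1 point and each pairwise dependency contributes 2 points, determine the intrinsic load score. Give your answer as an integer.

26

Count of relations held simultaneously: 8.
Count of pairwise dependencies listed: 9.
Element contribution: 8 × 1 = 8.
Interaction contribution: 9 × 2 = 18.
Intrinsic load = 8 + 18 = 26.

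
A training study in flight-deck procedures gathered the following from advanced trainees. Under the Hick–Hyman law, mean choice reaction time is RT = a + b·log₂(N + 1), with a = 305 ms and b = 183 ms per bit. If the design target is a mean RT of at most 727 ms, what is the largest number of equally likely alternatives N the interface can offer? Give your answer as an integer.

3

Set 305 + 183·log₂(N + 1) ≤ 727.
log₂(N + 1) ≤ (727 − 305) / 183 = 2.3060.
N + 1 ≤ 2^2.3060 = 4.9451.
N ≤ 3.9451, so the largest integer N is 3.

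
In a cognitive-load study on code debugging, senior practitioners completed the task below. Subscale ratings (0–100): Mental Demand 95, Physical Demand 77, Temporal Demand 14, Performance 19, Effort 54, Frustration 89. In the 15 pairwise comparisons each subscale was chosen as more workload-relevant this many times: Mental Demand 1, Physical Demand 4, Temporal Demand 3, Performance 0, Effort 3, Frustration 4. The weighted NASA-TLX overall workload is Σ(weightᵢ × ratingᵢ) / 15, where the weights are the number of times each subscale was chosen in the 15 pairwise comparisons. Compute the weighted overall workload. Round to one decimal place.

64.2

The tallies are the weights (they sum to 15).
Weighted sum = 1·95 + 4·77 + 3·14 + 0·19 + 3·54 + 4·89
            = 95 + 308 + 42 + 0 + 162 + 356 = 963.
Overall workload = 963 / 15 = 64.2000 ≈ 64.2.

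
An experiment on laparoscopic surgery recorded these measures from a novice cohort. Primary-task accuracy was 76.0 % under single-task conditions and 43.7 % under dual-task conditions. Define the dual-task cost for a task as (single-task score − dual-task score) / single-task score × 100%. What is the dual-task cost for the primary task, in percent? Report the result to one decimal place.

42.5

Cost = (76.0 − 43.7) / 76.0 × 100%
     = 32.3000 / 76.0 × 100% = 42.5000%.
≈ 42.5%.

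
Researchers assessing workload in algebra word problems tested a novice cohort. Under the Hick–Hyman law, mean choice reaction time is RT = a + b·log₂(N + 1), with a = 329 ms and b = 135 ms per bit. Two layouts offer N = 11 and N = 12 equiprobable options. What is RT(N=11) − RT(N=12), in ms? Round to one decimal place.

RT(11) = 329 + 135·log₂(12) = 329 + 135·3.5850 = 812.9750 ms.
RT(12) = 329 + 135·log₂(13) = 329 + 135·3.7004 = 828.5540 ms.
Difference = 812.9750 − 828.5540 = -15.5790 ≈ -15.6 ms.

-15.6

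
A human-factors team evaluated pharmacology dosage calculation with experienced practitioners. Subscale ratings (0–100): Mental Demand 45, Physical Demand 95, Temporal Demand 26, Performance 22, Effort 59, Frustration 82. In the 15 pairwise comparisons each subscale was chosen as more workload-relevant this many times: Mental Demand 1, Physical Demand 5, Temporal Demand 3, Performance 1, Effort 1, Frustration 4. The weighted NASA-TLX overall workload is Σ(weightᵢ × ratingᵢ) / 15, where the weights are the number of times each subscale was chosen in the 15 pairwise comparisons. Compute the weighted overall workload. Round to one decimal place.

The tallies are the weights (they sum to 15).
Weighted sum = 1·45 + 5·95 + 3·26 + 1·22 + 1·59 + 4·82
            = 45 + 475 + 78 + 22 + 59 + 328 = 1007.
Overall workload = 1007 / 15 = 67.1333 ≈ 67.1.

67.1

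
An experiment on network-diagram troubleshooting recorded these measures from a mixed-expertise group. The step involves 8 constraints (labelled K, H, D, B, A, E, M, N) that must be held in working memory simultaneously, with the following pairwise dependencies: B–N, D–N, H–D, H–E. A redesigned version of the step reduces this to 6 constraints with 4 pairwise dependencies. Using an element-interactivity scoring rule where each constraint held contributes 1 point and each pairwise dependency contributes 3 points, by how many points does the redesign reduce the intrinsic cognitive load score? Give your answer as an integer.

2

Original: 8 × 1 + 4 × 3 = 8 + 12 = 20.
Redesigned: 6 × 1 + 4 × 3 = 6 + 12 = 18.
Reduction = 20 − 18 = 2.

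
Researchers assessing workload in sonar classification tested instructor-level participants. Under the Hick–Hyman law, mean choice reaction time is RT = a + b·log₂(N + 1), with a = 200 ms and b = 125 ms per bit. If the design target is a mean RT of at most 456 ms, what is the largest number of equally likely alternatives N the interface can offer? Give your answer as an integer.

Set 200 + 125·log₂(N + 1) ≤ 456.
log₂(N + 1) ≤ (456 − 200) / 125 = 2.0480.
N + 1 ≤ 2^2.0480 = 4.1353.
N ≤ 3.1353, so the largest integer N is 3.

3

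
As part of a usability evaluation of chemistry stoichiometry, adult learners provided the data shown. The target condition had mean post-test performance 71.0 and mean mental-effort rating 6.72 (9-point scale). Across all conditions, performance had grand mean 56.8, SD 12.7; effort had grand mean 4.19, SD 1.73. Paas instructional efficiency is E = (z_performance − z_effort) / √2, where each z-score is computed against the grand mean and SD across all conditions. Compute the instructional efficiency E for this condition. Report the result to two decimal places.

-0.24

z_performance = (71.0 − 56.8) / 12.7 = 14.2000 / 12.7 = 1.1181.
z_effort = (6.72 − 4.19) / 1.73 = 2.5300 / 1.73 = 1.4624.
z_P − z_E = 1.1181 − 1.4624 = -0.3443.
E = -0.3443 / √2 = -0.3443 / 1.41421 = -0.2435 ≈ -0.24.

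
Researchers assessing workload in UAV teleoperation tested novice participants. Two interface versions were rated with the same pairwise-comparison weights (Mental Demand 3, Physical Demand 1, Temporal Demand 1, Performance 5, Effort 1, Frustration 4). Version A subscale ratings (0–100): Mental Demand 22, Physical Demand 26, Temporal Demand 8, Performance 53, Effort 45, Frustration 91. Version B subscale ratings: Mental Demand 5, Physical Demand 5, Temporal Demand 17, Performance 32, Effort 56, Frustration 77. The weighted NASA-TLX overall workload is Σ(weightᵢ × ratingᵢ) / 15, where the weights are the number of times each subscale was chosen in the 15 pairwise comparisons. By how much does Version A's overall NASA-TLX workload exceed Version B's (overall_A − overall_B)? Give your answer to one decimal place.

Version A weighted sum = 3·22 + 1·26 + 1·8 + 5·53 + 1·45 + 4·91 = 66 + 26 + 8 + 265 + 45 + 364 = 774; overall_A = 774/15 = 51.6000.
Version B weighted sum = 3·5 + 1·5 + 1·17 + 5·32 + 1·56 + 4·77 = 15 + 5 + 17 + 160 + 56 + 308 = 561; overall_B = 561/15 = 37.4000.
Difference = 51.6000 − 37.4000 = 14.2000 ≈ 14.2.

14.2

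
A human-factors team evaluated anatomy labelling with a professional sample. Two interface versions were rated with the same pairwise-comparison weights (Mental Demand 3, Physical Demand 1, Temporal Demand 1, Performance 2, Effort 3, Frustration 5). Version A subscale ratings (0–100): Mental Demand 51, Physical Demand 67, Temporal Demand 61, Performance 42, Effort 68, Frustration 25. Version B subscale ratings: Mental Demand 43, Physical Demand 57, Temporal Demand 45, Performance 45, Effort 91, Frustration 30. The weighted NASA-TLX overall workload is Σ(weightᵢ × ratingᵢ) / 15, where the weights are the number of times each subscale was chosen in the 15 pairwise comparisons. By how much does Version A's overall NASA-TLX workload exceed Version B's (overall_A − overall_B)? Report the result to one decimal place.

Version A weighted sum = 3·51 + 1·67 + 1·61 + 2·42 + 3·68 + 5·25 = 153 + 67 + 61 + 84 + 204 + 125 = 694; overall_A = 694/15 = 46.2667.
Version B weighted sum = 3·43 + 1·57 + 1·45 + 2·45 + 3·91 + 5·30 = 129 + 57 + 45 + 90 + 273 + 150 = 744; overall_B = 744/15 = 49.6000.
Difference = 46.2667 − 49.6000 = -3.3333 ≈ -3.3.

-3.3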